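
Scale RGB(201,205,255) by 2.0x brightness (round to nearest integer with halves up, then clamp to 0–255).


Multiply each channel by 2.0, round half up, clamp to [0, 255]
R: 201×2.0 = 402 → clamp → 255
G: 205×2.0 = 410 → clamp → 255
B: 255×2.0 = 510 → clamp → 255
= RGB(255, 255, 255)


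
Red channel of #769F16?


Color: #769F16
R = 76 = 118
G = 9F = 159
B = 16 = 22
Red = 118


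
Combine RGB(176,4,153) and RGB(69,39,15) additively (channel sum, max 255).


Additive: each channel = min(255, C₁+C₂)
R: 176+69 = 245 → 245
G: 4+39 = 43 → 43
B: 153+15 = 168 → 168
= RGB(245, 43, 168)


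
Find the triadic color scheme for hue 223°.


Triadic: equally spaced at 120° intervals
H1 = 223°
H2 = (223 + 120) mod 360 = 343°
H3 = (223 + 240) mod 360 = 103°
Triadic = 223°, 343°, 103°


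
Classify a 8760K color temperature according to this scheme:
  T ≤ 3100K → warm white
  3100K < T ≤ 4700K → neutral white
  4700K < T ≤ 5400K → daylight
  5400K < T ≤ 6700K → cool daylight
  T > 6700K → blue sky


Temperature: 8760K
8760K > 6700K → blue sky
Classification: blue sky


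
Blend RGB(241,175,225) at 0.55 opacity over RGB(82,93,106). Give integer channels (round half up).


C = α×F + (1-α)×B, with 1-α = 0.45
R: 0.55×241 + 0.45×82 = 132.55 + 36.90 = 169.45 → 169
G: 0.55×175 + 0.45×93 = 96.25 + 41.85 = 138.10 → 138
B: 0.55×225 + 0.45×106 = 123.75 + 47.70 = 171.45 → 171
= RGB(169, 138, 171)


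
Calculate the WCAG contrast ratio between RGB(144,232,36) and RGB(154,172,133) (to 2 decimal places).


Linearize each sRGB channel c=v/255: c/12.92 if c ≤ 0.04045 else ((c+0.055)/1.055)^2.4
L = 0.2126×R_lin + 0.7152×G_lin + 0.0722×B_lin
Color 1 (144,232,36):
  R=144: 144/255≈0.5647 > 0.04045 → ((0.5647+0.055)/1.055)^2.4 ≈ 0.27889
  G=232: 232/255≈0.9098 > 0.04045 → ((0.9098+0.055)/1.055)^2.4 ≈ 0.80695
  B=36: 36/255≈0.1412 > 0.04045 → ((0.1412+0.055)/1.055)^2.4 ≈ 0.01764
  L1 = 0.2126×0.27889 + 0.7152×0.80695 + 0.0722×0.01764 ≈ 0.63770
Color 2 (154,172,133):
  R=154: 154/255≈0.6039 > 0.04045 → ((0.6039+0.055)/1.055)^2.4 ≈ 0.32314
  G=172: 172/255≈0.6745 > 0.04045 → ((0.6745+0.055)/1.055)^2.4 ≈ 0.41254
  B=133: 133/255≈0.5216 > 0.04045 → ((0.5216+0.055)/1.055)^2.4 ≈ 0.23455
  L2 = 0.2126×0.32314 + 0.7152×0.41254 + 0.0722×0.23455 ≈ 0.38069
Lighter = 0.63770, Darker = 0.38069
Ratio = (L_lighter + 0.05) / (L_darker + 0.05)
Ratio = (0.63770 + 0.05) / (0.38069 + 0.05) = 0.68770 / 0.43069 ≈ 1.5968
Ratio ≈ 1.60:1


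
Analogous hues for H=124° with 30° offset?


Base hue: 124°
Left analog: (124 - 30) mod 360 = 94°
Right analog: (124 + 30) mod 360 = 154°
Analogous hues = 94° and 154°


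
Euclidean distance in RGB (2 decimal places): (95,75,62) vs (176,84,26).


d = √[(R₁-R₂)² + (G₁-G₂)² + (B₁-B₂)²]
d = √[(95-176)² + (75-84)² + (62-26)²]
d = √[6561 + 81 + 1296]
d = √7938
d ≈ 89.10


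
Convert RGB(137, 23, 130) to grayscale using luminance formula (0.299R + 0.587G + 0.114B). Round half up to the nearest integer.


Gray = 0.299×R + 0.587×G + 0.114×B
Gray = 0.299×137 + 0.587×23 + 0.114×130
Gray = 40.963 + 13.501 + 14.820
Gray = 69.284 → round half up → 69
Gray = 69


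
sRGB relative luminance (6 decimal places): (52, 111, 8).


Linearize each channel (sRGB transfer function): c = v/255; c_lin = c/12.92 if c ≤ 0.04045, else ((c+0.055)/1.055)^2.4
  R: 52/255 ≈ 0.203922 > 0.04045 → ((0.203922+0.055)/1.055)^2.4 ≈ 0.034340
  G: 111/255 ≈ 0.435294 > 0.04045 → ((0.435294+0.055)/1.055)^2.4 ≈ 0.158961
  B: 8/255 ≈ 0.031373 ≤ 0.04045 → 0.031373/12.92 ≈ 0.002428
R_lin = 0.034340, G_lin = 0.158961, B_lin = 0.002428
L = 0.2126×R + 0.7152×G + 0.0722×B
L = 0.2126×0.034340 + 0.7152×0.158961 + 0.0722×0.002428
L ≈ 0.121165


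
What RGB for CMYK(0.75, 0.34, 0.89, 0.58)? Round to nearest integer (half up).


R = 255 × (1-C) × (1-K) = 255 × 0.25 × 0.42 = 26.775 → 27
G = 255 × (1-M) × (1-K) = 255 × 0.66 × 0.42 = 70.686 → 71
B = 255 × (1-Y) × (1-K) = 255 × 0.11 × 0.42 = 11.781 → 12
= RGB(27, 71, 12)


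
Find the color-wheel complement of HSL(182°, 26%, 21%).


Complement = opposite side of color wheel = hue + 180°
H' = (182 + 180) mod 360 = 2°
S and L unchanged.
= HSL(2°, 26%, 21%)


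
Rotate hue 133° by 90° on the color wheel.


New hue = (H + rotation) mod 360
New hue = (133 + 90) mod 360
= 223 mod 360
= 223°


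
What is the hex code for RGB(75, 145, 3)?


R = 75 → 4B (hex)
G = 145 → 91 (hex)
B = 3 → 03 (hex)
Hex = #4B9103


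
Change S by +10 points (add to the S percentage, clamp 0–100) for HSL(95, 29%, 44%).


Original S = 29%
Adjustment = +10 percentage points
New S = 29 + (10) = 39
Clamp to [0, 100] → 39
= HSL(95°, 39%, 44%)


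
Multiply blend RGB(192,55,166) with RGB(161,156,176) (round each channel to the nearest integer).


Multiply: C = A×B/255, rounded to nearest integer
R: 192×161/255 = 30912/255 ≈ 121.224 → 121
G: 55×156/255 = 8580/255 ≈ 33.647 → 34
B: 166×176/255 = 29216/255 ≈ 114.573 → 115
= RGB(121, 34, 115)


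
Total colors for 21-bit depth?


Colors = 2^bits = 2^21
= 2,097,152 colors


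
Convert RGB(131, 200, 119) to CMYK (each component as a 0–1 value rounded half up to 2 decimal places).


R'=131/255≈0.5137, G'=200/255≈0.7843, B'=119/255≈0.4667
K = 1 - max(R',G',B') = 1 - 200/255 = 55/255 = 0.21568… → 0.22
(1-R'-K)/(1-K) simplifies to (max-R)/max with max = 200:
C = (200-131)/200 = 69/200 = 0.345 → 0.35
M = (200-200)/200 = 0/200 = 0 → 0.00
Y = (200-119)/200 = 81/200 = 0.405 → 0.41
= CMYK(0.35, 0.00, 0.41, 0.22)


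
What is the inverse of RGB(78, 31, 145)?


Invert: (255-R, 255-G, 255-B)
R: 255-78 = 177
G: 255-31 = 224
B: 255-145 = 110
= RGB(177, 224, 110)


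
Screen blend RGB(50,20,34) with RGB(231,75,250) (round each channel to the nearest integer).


Screen: C = 255 - (255-A)×(255-B)/255, rounded to nearest integer
R: 255 - (255-50)×(255-231)/255 = 255 - 4920/255 ≈ 255 - 19.294 = 235.706 → 236
G: 255 - (255-20)×(255-75)/255 = 255 - 42300/255 ≈ 255 - 165.882 = 89.118 → 89
B: 255 - (255-34)×(255-250)/255 = 255 - 1105/255 ≈ 255 - 4.333 = 250.667 → 251
= RGB(236, 89, 251)


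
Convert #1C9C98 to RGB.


1C → 28 (R)
9C → 156 (G)
98 → 152 (B)
= RGB(28, 156, 152)


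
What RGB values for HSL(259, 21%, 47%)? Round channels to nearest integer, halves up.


H=259°, S=0.21, L=0.47
C = (1-|2L-1|)×S = (1-|-0.06|)×0.21 = 0.1974
H' = H/60 = 259/60 ≈ 4.3167; X = C×(1-|H' mod 2 - 1|) = 0.06251
m = L - C/2 = 0.47 - 0.0987 = 0.3713
Sector ⌊H'⌋ = 4 → (R',G',B') = (0.06251, 0.0, 0.1974)
RGB = ((R'+m)×255, (G'+m)×255, (B'+m)×255) = (110.62155, 94.6815, 145.0185)
Round half up → RGB(111, 95, 145)


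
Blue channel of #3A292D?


Color: #3A292D
R = 3A = 58
G = 29 = 41
B = 2D = 45
Blue = 45


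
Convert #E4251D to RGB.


E4 → 228 (R)
25 → 37 (G)
1D → 29 (B)
= RGB(228, 37, 29)


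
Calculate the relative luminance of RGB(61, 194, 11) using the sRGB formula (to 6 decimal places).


Linearize each channel (sRGB transfer function): c = v/255; c_lin = c/12.92 if c ≤ 0.04045, else ((c+0.055)/1.055)^2.4
  R: 61/255 ≈ 0.239216 > 0.04045 → ((0.239216+0.055)/1.055)^2.4 ≈ 0.046665
  G: 194/255 ≈ 0.760784 > 0.04045 → ((0.760784+0.055)/1.055)^2.4 ≈ 0.539479
  B: 11/255 ≈ 0.043137 > 0.04045 → ((0.043137+0.055)/1.055)^2.4 ≈ 0.003347
R_lin = 0.046665, G_lin = 0.539479, B_lin = 0.003347
L = 0.2126×R + 0.7152×G + 0.0722×B
L = 0.2126×0.046665 + 0.7152×0.539479 + 0.0722×0.003347
L ≈ 0.395998


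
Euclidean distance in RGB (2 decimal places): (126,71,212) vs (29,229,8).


d = √[(R₁-R₂)² + (G₁-G₂)² + (B₁-B₂)²]
d = √[(126-29)² + (71-229)² + (212-8)²]
d = √[9409 + 24964 + 41616]
d = √75989
d ≈ 275.66


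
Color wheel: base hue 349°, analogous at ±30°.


Base hue: 349°
Left analog: (349 - 30) mod 360 = 319°
Right analog: (349 + 30) mod 360 = 19°
Analogous hues = 319° and 19°


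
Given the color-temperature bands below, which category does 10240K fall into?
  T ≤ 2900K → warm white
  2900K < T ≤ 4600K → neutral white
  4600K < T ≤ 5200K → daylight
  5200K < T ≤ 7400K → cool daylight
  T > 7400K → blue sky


Temperature: 10240K
10240K > 7400K → blue sky
Classification: blue sky


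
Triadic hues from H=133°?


Triadic: equally spaced at 120° intervals
H1 = 133°
H2 = (133 + 120) mod 360 = 253°
H3 = (133 + 240) mod 360 = 13°
Triadic = 133°, 253°, 13°


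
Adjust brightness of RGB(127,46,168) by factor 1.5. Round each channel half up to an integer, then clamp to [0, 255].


Multiply each channel by 1.5, round half up, clamp to [0, 255]
R: 127×1.5 = 190.5 → round → 191
G: 46×1.5 = 69
B: 168×1.5 = 252
= RGB(191, 69, 252)


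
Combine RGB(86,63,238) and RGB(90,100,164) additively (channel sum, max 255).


Additive: each channel = min(255, C₁+C₂)
R: 86+90 = 176 → 176
G: 63+100 = 163 → 163
B: 238+164 = 402 → 255
= RGB(176, 163, 255)


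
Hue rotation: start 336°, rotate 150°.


New hue = (H + rotation) mod 360
New hue = (336 + 150) mod 360
= 486 mod 360
= 126°


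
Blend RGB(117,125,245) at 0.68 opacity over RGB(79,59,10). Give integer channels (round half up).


C = α×F + (1-α)×B, with 1-α = 0.32
R: 0.68×117 + 0.32×79 = 79.56 + 25.28 = 104.84 → 105
G: 0.68×125 + 0.32×59 = 85.00 + 18.88 = 103.88 → 104
B: 0.68×245 + 0.32×10 = 166.60 + 3.20 = 169.80 → 170
= RGB(105, 104, 170)


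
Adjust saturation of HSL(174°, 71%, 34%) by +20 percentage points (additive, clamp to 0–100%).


Original S = 71%
Adjustment = +20 percentage points
New S = 71 + (20) = 91
Clamp to [0, 100] → 91
= HSL(174°, 91%, 34%)


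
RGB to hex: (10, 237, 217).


R = 10 → 0A (hex)
G = 237 → ED (hex)
B = 217 → D9 (hex)
Hex = #0AEDD9


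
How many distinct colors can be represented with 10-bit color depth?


Colors = 2^bits = 2^10
= 1,024 colors


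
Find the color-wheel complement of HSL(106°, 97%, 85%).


Complement = opposite side of color wheel = hue + 180°
H' = (106 + 180) mod 360 = 286°
S and L unchanged.
= HSL(286°, 97%, 85%)


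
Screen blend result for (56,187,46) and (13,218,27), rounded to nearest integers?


Screen: C = 255 - (255-A)×(255-B)/255, rounded to nearest integer
R: 255 - (255-56)×(255-13)/255 = 255 - 48158/255 ≈ 255 - 188.855 = 66.145 → 66
G: 255 - (255-187)×(255-218)/255 = 255 - 2516/255 ≈ 255 - 9.867 = 245.133 → 245
B: 255 - (255-46)×(255-27)/255 = 255 - 47652/255 ≈ 255 - 186.871 = 68.129 → 68
= RGB(66, 245, 68)


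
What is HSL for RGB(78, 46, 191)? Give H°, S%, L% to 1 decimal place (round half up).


Normalize: R'=78/255≈0.3059, G'=46/255≈0.1804, B'=191/255≈0.7490
Max=191/255, Min=46/255, Δ=Max-Min=145/255
L = (Max+Min)/2 = (191+46)/510 = 237/510 = 0.46470… → L = 46.5%
L ≤ 0.5 → S = Δ/(Max+Min) = 145/(191+46) = 145/237 = 0.61181… → S = 61.2%
(the 1/255 factors cancel in S and H, so raw channel differences can be used)
Max is B' → H = 60 × ((R-G)/Δ + 4) = 60 × ((78-46)/145 + 4)
  32/145 + 4 = 0.2206… + 4 = 4.2206…
  H = 60 × 4.2206… = 253.241…° → H = 253.2°
= HSL(253.2°, 61.2%, 46.5%)


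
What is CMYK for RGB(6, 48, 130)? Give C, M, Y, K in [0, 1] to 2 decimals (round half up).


R'=6/255≈0.0235, G'=48/255≈0.1882, B'=130/255≈0.5098
K = 1 - max(R',G',B') = 1 - 130/255 = 125/255 = 0.49019… → 0.49
(1-R'-K)/(1-K) simplifies to (max-R)/max with max = 130:
C = (130-6)/130 = 124/130 = 0.95384… → 0.95
M = (130-48)/130 = 82/130 = 0.63076… → 0.63
Y = (130-130)/130 = 0/130 = 0 → 0.00
= CMYK(0.95, 0.63, 0.00, 0.49)


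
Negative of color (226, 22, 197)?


Invert: (255-R, 255-G, 255-B)
R: 255-226 = 29
G: 255-22 = 233
B: 255-197 = 58
= RGB(29, 233, 58)


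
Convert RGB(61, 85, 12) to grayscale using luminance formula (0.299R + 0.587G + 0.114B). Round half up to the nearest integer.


Gray = 0.299×R + 0.587×G + 0.114×B
Gray = 0.299×61 + 0.587×85 + 0.114×12
Gray = 18.239 + 49.895 + 1.368
Gray = 69.502 → round half up → 70
Gray = 70


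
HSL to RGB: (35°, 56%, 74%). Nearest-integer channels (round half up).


H=35°, S=0.56, L=0.74
C = (1-|2L-1|)×S = (1-|0.48|)×0.56 = 0.2912
H' = H/60 = 35/60 ≈ 0.5833; X = C×(1-|H' mod 2 - 1|) ≈ 0.1699
m = L - C/2 = 0.74 - 0.1456 = 0.5944
Sector ⌊H'⌋ = 0 → (R',G',B') = (0.2912, ≈0.1699, 0.0)
RGB = ((R'+m)×255, (G'+m)×255, (B'+m)×255) = (225.828, 194.888, 151.572)
Round half up → RGB(226, 195, 152)


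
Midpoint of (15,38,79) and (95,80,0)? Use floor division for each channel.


Midpoint: each channel = ⌊(C₁+C₂)/2⌋
R: ⌊(15+95)/2⌋ = 55
G: ⌊(38+80)/2⌋ = 59
B: ⌊(79+0)/2⌋ = 39
= RGB(55, 59, 39)


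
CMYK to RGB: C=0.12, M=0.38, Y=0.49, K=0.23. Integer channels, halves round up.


R = 255 × (1-C) × (1-K) = 255 × 0.88 × 0.77 = 172.788 → 173
G = 255 × (1-M) × (1-K) = 255 × 0.62 × 0.77 = 121.737 → 122
B = 255 × (1-Y) × (1-K) = 255 × 0.51 × 0.77 = 100.1385 → 100
= RGB(173, 122, 100)


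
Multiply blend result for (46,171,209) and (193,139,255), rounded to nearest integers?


Multiply: C = A×B/255, rounded to nearest integer
R: 46×193/255 = 8878/255 ≈ 34.816 → 35
G: 171×139/255 = 23769/255 ≈ 93.212 → 93
B: 209×255/255 = 53295/255 ≈ 209.000 → 209
= RGB(35, 93, 209)


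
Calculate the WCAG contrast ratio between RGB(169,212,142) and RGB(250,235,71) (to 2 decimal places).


Linearize each sRGB channel c=v/255: c/12.92 if c ≤ 0.04045 else ((c+0.055)/1.055)^2.4
L = 0.2126×R_lin + 0.7152×G_lin + 0.0722×B_lin
Color 1 (169,212,142):
  R=169: 169/255≈0.6627 > 0.04045 → ((0.6627+0.055)/1.055)^2.4 ≈ 0.39676
  G=212: 212/255≈0.8314 > 0.04045 → ((0.8314+0.055)/1.055)^2.4 ≈ 0.65837
  B=142: 142/255≈0.5569 > 0.04045 → ((0.5569+0.055)/1.055)^2.4 ≈ 0.27050
  L1 = 0.2126×0.39676 + 0.7152×0.65837 + 0.0722×0.27050 ≈ 0.57475
Color 2 (250,235,71):
  R=250: 250/255≈0.9804 > 0.04045 → ((0.9804+0.055)/1.055)^2.4 ≈ 0.95597
  G=235: 235/255≈0.9216 > 0.04045 → ((0.9216+0.055)/1.055)^2.4 ≈ 0.83077
  B=71: 71/255≈0.2784 > 0.04045 → ((0.2784+0.055)/1.055)^2.4 ≈ 0.06301
  L2 = 0.2126×0.95597 + 0.7152×0.83077 + 0.0722×0.06301 ≈ 0.80196
Lighter = 0.80196, Darker = 0.57475
Ratio = (L_lighter + 0.05) / (L_darker + 0.05)
Ratio = (0.80196 + 0.05) / (0.57475 + 0.05) = 0.85196 / 0.62475 ≈ 1.3637
Ratio ≈ 1.36:1


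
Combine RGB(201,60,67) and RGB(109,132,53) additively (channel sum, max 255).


Additive: each channel = min(255, C₁+C₂)
R: 201+109 = 310 → 255
G: 60+132 = 192 → 192
B: 67+53 = 120 → 120
= RGB(255, 192, 120)


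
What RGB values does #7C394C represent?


7C → 124 (R)
39 → 57 (G)
4C → 76 (B)
= RGB(124, 57, 76)


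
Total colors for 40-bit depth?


Colors = 2^bits = 2^40
= 1,099,511,627,776 colors


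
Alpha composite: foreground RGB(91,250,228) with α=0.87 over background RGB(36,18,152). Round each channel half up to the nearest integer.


C = α×F + (1-α)×B, with 1-α = 0.13
R: 0.87×91 + 0.13×36 = 79.17 + 4.68 = 83.85 → 84
G: 0.87×250 + 0.13×18 = 217.50 + 2.34 = 219.84 → 220
B: 0.87×228 + 0.13×152 = 198.36 + 19.76 = 218.12 → 218
= RGB(84, 220, 218)


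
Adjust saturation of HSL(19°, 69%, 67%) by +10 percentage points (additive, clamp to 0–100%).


Original S = 69%
Adjustment = +10 percentage points
New S = 69 + (10) = 79
Clamp to [0, 100] → 79
= HSL(19°, 79%, 67%)


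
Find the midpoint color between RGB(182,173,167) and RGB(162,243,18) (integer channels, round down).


Midpoint: each channel = ⌊(C₁+C₂)/2⌋
R: ⌊(182+162)/2⌋ = 172
G: ⌊(173+243)/2⌋ = 208
B: ⌊(167+18)/2⌋ = 92
= RGB(172, 208, 92)


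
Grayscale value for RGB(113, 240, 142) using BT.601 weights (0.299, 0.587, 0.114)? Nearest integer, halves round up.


Gray = 0.299×R + 0.587×G + 0.114×B
Gray = 0.299×113 + 0.587×240 + 0.114×142
Gray = 33.787 + 140.880 + 16.188
Gray = 190.855 → round half up → 191
Gray = 191


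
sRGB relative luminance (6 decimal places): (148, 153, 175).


Linearize each channel (sRGB transfer function): c = v/255; c_lin = c/12.92 if c ≤ 0.04045, else ((c+0.055)/1.055)^2.4
  R: 148/255 ≈ 0.580392 > 0.04045 → ((0.580392+0.055)/1.055)^2.4 ≈ 0.296138
  G: 153/255 ≈ 0.600000 > 0.04045 → ((0.600000+0.055)/1.055)^2.4 ≈ 0.318547
  B: 175/255 ≈ 0.686275 > 0.04045 → ((0.686275+0.055)/1.055)^2.4 ≈ 0.428690
R_lin = 0.296138, G_lin = 0.318547, B_lin = 0.428690
L = 0.2126×R + 0.7152×G + 0.0722×B
L = 0.2126×0.296138 + 0.7152×0.318547 + 0.0722×0.428690
L ≈ 0.321735


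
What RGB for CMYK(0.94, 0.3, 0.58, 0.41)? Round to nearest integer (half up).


R = 255 × (1-C) × (1-K) = 255 × 0.06 × 0.59 = 9.027 → 9
G = 255 × (1-M) × (1-K) = 255 × 0.70 × 0.59 = 105.315 → 105
B = 255 × (1-Y) × (1-K) = 255 × 0.42 × 0.59 = 63.189 → 63
= RGB(9, 105, 63)


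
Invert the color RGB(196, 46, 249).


Invert: (255-R, 255-G, 255-B)
R: 255-196 = 59
G: 255-46 = 209
B: 255-249 = 6
= RGB(59, 209, 6)


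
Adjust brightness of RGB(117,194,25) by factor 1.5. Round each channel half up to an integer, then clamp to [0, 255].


Multiply each channel by 1.5, round half up, clamp to [0, 255]
R: 117×1.5 = 175.5 → round → 176
G: 194×1.5 = 291 → clamp → 255
B: 25×1.5 = 37.5 → round → 38
= RGB(176, 255, 38)


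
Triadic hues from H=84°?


Triadic: equally spaced at 120° intervals
H1 = 84°
H2 = (84 + 120) mod 360 = 204°
H3 = (84 + 240) mod 360 = 324°
Triadic = 84°, 204°, 324°


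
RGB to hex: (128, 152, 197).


R = 128 → 80 (hex)
G = 152 → 98 (hex)
B = 197 → C5 (hex)
Hex = #8098C5


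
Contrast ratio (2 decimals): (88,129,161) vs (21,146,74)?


Linearize each sRGB channel c=v/255: c/12.92 if c ≤ 0.04045 else ((c+0.055)/1.055)^2.4
L = 0.2126×R_lin + 0.7152×G_lin + 0.0722×B_lin
Color 1 (88,129,161):
  R=88: 88/255≈0.3451 > 0.04045 → ((0.3451+0.055)/1.055)^2.4 ≈ 0.09759
  G=129: 129/255≈0.5059 > 0.04045 → ((0.5059+0.055)/1.055)^2.4 ≈ 0.21953
  B=161: 161/255≈0.6314 > 0.04045 → ((0.6314+0.055)/1.055)^2.4 ≈ 0.35640
  L1 = 0.2126×0.09759 + 0.7152×0.21953 + 0.0722×0.35640 ≈ 0.20348
Color 2 (21,146,74):
  R=21: 21/255≈0.0824 > 0.04045 → ((0.0824+0.055)/1.055)^2.4 ≈ 0.00750
  G=146: 146/255≈0.5725 > 0.04045 → ((0.5725+0.055)/1.055)^2.4 ≈ 0.28744
  B=74: 74/255≈0.2902 > 0.04045 → ((0.2902+0.055)/1.055)^2.4 ≈ 0.06848
  L2 = 0.2126×0.00750 + 0.7152×0.28744 + 0.0722×0.06848 ≈ 0.21212
Lighter = 0.21212, Darker = 0.20348
Ratio = (L_lighter + 0.05) / (L_darker + 0.05)
Ratio = (0.21212 + 0.05) / (0.20348 + 0.05) = 0.26212 / 0.25348 ≈ 1.0341
Ratio ≈ 1.03:1


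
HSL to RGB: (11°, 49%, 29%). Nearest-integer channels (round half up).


H=11°, S=0.49, L=0.29
C = (1-|2L-1|)×S = (1-|-0.42|)×0.49 = 0.2842
H' = H/60 = 11/60 ≈ 0.1833; X = C×(1-|H' mod 2 - 1|) ≈ 0.0521
m = L - C/2 = 0.29 - 0.1421 = 0.1479
Sector ⌊H'⌋ = 0 → (R',G',B') = (0.2842, ≈0.0521, 0.0)
RGB = ((R'+m)×255, (G'+m)×255, (B'+m)×255) = (110.1855, 51.00085, 37.7145)
Round half up → RGB(110, 51, 38)


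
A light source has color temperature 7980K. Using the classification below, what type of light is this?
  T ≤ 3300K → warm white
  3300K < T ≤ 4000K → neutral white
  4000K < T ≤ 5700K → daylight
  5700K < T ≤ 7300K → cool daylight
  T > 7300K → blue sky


Temperature: 7980K
7980K > 7300K → blue sky
Classification: blue sky


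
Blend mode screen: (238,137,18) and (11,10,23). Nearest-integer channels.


Screen: C = 255 - (255-A)×(255-B)/255, rounded to nearest integer
R: 255 - (255-238)×(255-11)/255 = 255 - 4148/255 ≈ 255 - 16.267 = 238.733 → 239
G: 255 - (255-137)×(255-10)/255 = 255 - 28910/255 ≈ 255 - 113.373 = 141.627 → 142
B: 255 - (255-18)×(255-23)/255 = 255 - 54984/255 ≈ 255 - 215.624 = 39.376 → 39
= RGB(239, 142, 39)


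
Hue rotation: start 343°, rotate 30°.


New hue = (H + rotation) mod 360
New hue = (343 + 30) mod 360
= 373 mod 360
= 13°


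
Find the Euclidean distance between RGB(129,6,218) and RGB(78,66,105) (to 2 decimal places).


d = √[(R₁-R₂)² + (G₁-G₂)² + (B₁-B₂)²]
d = √[(129-78)² + (6-66)² + (218-105)²]
d = √[2601 + 3600 + 12769]
d = √18970
d ≈ 137.73


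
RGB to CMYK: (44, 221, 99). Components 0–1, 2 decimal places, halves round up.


R'=44/255≈0.1725, G'=221/255≈0.8667, B'=99/255≈0.3882
K = 1 - max(R',G',B') = 1 - 221/255 = 34/255 = 0.13333… → 0.13
(1-R'-K)/(1-K) simplifies to (max-R)/max with max = 221:
C = (221-44)/221 = 177/221 = 0.80090… → 0.80
M = (221-221)/221 = 0/221 = 0 → 0.00
Y = (221-99)/221 = 122/221 = 0.55203… → 0.55
= CMYK(0.80, 0.00, 0.55, 0.13)


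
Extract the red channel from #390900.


Color: #390900
R = 39 = 57
G = 09 = 9
B = 00 = 0
Red = 57


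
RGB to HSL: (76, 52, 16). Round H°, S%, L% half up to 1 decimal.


Normalize: R'=76/255≈0.2980, G'=52/255≈0.2039, B'=16/255≈0.0627
Max=76/255, Min=16/255, Δ=Max-Min=60/255
L = (Max+Min)/2 = (76+16)/510 = 92/510 = 0.18039… → L = 18.0%
L ≤ 0.5 → S = Δ/(Max+Min) = 60/(76+16) = 60/92 = 0.65217… → S = 65.2%
(the 1/255 factors cancel in S and H, so raw channel differences can be used)
Max is R' → H = 60 × (((G-B)/Δ) mod 6) = 60 × (((52-16)/60) mod 6)
  36/60 = 0.6
  H = 60 × 0.6 = 36° → H = 36.0°
= HSL(36.0°, 65.2%, 18.0%)


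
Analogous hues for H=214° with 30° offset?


Base hue: 214°
Left analog: (214 - 30) mod 360 = 184°
Right analog: (214 + 30) mod 360 = 244°
Analogous hues = 184° and 244°


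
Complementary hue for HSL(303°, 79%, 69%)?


Complement = opposite side of color wheel = hue + 180°
H' = (303 + 180) mod 360 = 123°
S and L unchanged.
= HSL(123°, 79%, 69%)


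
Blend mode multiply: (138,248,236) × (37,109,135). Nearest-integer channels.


Multiply: C = A×B/255, rounded to nearest integer
R: 138×37/255 = 5106/255 ≈ 20.024 → 20
G: 248×109/255 = 27032/255 ≈ 106.008 → 106
B: 236×135/255 = 31860/255 ≈ 124.941 → 125
= RGB(20, 106, 125)


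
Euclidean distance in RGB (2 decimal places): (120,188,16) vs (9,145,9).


d = √[(R₁-R₂)² + (G₁-G₂)² + (B₁-B₂)²]
d = √[(120-9)² + (188-145)² + (16-9)²]
d = √[12321 + 1849 + 49]
d = √14219
d ≈ 119.24


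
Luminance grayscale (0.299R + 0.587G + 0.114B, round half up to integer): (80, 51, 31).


Gray = 0.299×R + 0.587×G + 0.114×B
Gray = 0.299×80 + 0.587×51 + 0.114×31
Gray = 23.920 + 29.937 + 3.534
Gray = 57.391 → round half up → 57
Gray = 57


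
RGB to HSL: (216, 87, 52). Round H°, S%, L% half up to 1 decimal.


Normalize: R'=216/255≈0.8471, G'=87/255≈0.3412, B'=52/255≈0.2039
Max=216/255, Min=52/255, Δ=Max-Min=164/255
L = (Max+Min)/2 = (216+52)/510 = 268/510 = 0.52549… → L = 52.5%
L > 0.5 → S = Δ/(2-Max-Min) = 164/(510-216-52) = 164/242 = 0.67768… → S = 67.8%
(the 1/255 factors cancel in S and H, so raw channel differences can be used)
Max is R' → H = 60 × (((G-B)/Δ) mod 6) = 60 × (((87-52)/164) mod 6)
  35/164 = 0.2134…
  H = 60 × 0.2134… = 12.804…° → H = 12.8°
= HSL(12.8°, 67.8%, 52.5%)


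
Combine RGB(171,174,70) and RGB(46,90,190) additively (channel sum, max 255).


Additive: each channel = min(255, C₁+C₂)
R: 171+46 = 217 → 217
G: 174+90 = 264 → 255
B: 70+190 = 260 → 255
= RGB(217, 255, 255)


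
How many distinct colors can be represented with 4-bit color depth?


Colors = 2^bits = 2^4
= 16 colors


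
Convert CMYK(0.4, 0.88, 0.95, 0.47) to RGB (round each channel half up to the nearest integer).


R = 255 × (1-C) × (1-K) = 255 × 0.60 × 0.53 = 81.09 → 81
G = 255 × (1-M) × (1-K) = 255 × 0.12 × 0.53 = 16.218 → 16
B = 255 × (1-Y) × (1-K) = 255 × 0.05 × 0.53 = 6.7575 → 7
= RGB(81, 16, 7)


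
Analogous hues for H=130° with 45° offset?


Base hue: 130°
Left analog: (130 - 45) mod 360 = 85°
Right analog: (130 + 45) mod 360 = 175°
Analogous hues = 85° and 175°


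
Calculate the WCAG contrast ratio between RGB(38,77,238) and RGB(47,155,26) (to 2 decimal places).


Linearize each sRGB channel c=v/255: c/12.92 if c ≤ 0.04045 else ((c+0.055)/1.055)^2.4
L = 0.2126×R_lin + 0.7152×G_lin + 0.0722×B_lin
Color 1 (38,77,238):
  R=38: 38/255≈0.1490 > 0.04045 → ((0.1490+0.055)/1.055)^2.4 ≈ 0.01938
  G=77: 77/255≈0.3020 > 0.04045 → ((0.3020+0.055)/1.055)^2.4 ≈ 0.07421
  B=238: 238/255≈0.9333 > 0.04045 → ((0.9333+0.055)/1.055)^2.4 ≈ 0.85499
  L1 = 0.2126×0.01938 + 0.7152×0.07421 + 0.0722×0.85499 ≈ 0.11893
Color 2 (47,155,26):
  R=47: 47/255≈0.1843 > 0.04045 → ((0.1843+0.055)/1.055)^2.4 ≈ 0.02843
  G=155: 155/255≈0.6078 > 0.04045 → ((0.6078+0.055)/1.055)^2.4 ≈ 0.32778
  B=26: 26/255≈0.1020 > 0.04045 → ((0.1020+0.055)/1.055)^2.4 ≈ 0.01033
  L2 = 0.2126×0.02843 + 0.7152×0.32778 + 0.0722×0.01033 ≈ 0.24122
Lighter = 0.24122, Darker = 0.11893
Ratio = (L_lighter + 0.05) / (L_darker + 0.05)
Ratio = (0.24122 + 0.05) / (0.11893 + 0.05) = 0.29122 / 0.16893 ≈ 1.7239
Ratio ≈ 1.72:1


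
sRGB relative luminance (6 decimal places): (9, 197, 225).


Linearize each channel (sRGB transfer function): c = v/255; c_lin = c/12.92 if c ≤ 0.04045, else ((c+0.055)/1.055)^2.4
  R: 9/255 ≈ 0.035294 ≤ 0.04045 → 0.035294/12.92 ≈ 0.002732
  G: 197/255 ≈ 0.772549 > 0.04045 → ((0.772549+0.055)/1.055)^2.4 ≈ 0.558340
  B: 225/255 ≈ 0.882353 > 0.04045 → ((0.882353+0.055)/1.055)^2.4 ≈ 0.752942
R_lin = 0.002732, G_lin = 0.558340, B_lin = 0.752942
L = 0.2126×R + 0.7152×G + 0.0722×B
L = 0.2126×0.002732 + 0.7152×0.558340 + 0.0722×0.752942
L ≈ 0.454268


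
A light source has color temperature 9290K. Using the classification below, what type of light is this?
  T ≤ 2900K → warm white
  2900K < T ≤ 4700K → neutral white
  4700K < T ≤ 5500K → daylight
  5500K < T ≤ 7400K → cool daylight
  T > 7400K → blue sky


Temperature: 9290K
9290K > 7400K → blue sky
Classification: blue sky


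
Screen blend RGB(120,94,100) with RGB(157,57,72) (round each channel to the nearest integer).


Screen: C = 255 - (255-A)×(255-B)/255, rounded to nearest integer
R: 255 - (255-120)×(255-157)/255 = 255 - 13230/255 ≈ 255 - 51.882 = 203.118 → 203
G: 255 - (255-94)×(255-57)/255 = 255 - 31878/255 ≈ 255 - 125.012 = 129.988 → 130
B: 255 - (255-100)×(255-72)/255 = 255 - 28365/255 ≈ 255 - 111.235 = 143.765 → 144
= RGB(203, 130, 144)


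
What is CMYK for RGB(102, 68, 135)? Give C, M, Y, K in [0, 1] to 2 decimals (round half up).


R'=102/255≈0.4000, G'=68/255≈0.2667, B'=135/255≈0.5294
K = 1 - max(R',G',B') = 1 - 135/255 = 120/255 = 0.47058… → 0.47
(1-R'-K)/(1-K) simplifies to (max-R)/max with max = 135:
C = (135-102)/135 = 33/135 = 0.24444… → 0.24
M = (135-68)/135 = 67/135 = 0.49629… → 0.50
Y = (135-135)/135 = 0/135 = 0 → 0.00
= CMYK(0.24, 0.50, 0.00, 0.47)


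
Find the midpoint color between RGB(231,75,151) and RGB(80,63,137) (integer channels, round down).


Midpoint: each channel = ⌊(C₁+C₂)/2⌋
R: ⌊(231+80)/2⌋ = 155
G: ⌊(75+63)/2⌋ = 69
B: ⌊(151+137)/2⌋ = 144
= RGB(155, 69, 144)


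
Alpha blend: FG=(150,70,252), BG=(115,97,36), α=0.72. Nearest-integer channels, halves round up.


C = α×F + (1-α)×B, with 1-α = 0.28
R: 0.72×150 + 0.28×115 = 108.00 + 32.20 = 140.20 → 140
G: 0.72×70 + 0.28×97 = 50.40 + 27.16 = 77.56 → 78
B: 0.72×252 + 0.28×36 = 181.44 + 10.08 = 191.52 → 192
= RGB(140, 78, 192)


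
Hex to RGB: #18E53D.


18 → 24 (R)
E5 → 229 (G)
3D → 61 (B)
= RGB(24, 229, 61)


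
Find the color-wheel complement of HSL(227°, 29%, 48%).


Complement = opposite side of color wheel = hue + 180°
H' = (227 + 180) mod 360 = 47°
S and L unchanged.
= HSL(47°, 29%, 48%)


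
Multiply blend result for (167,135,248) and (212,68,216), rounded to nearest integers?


Multiply: C = A×B/255, rounded to nearest integer
R: 167×212/255 = 35404/255 ≈ 138.839 → 139
G: 135×68/255 = 9180/255 ≈ 36.000 → 36
B: 248×216/255 = 53568/255 ≈ 210.071 → 210
= RGB(139, 36, 210)


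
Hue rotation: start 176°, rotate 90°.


New hue = (H + rotation) mod 360
New hue = (176 + 90) mod 360
= 266 mod 360
= 266°


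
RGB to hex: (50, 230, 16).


R = 50 → 32 (hex)
G = 230 → E6 (hex)
B = 16 → 10 (hex)
Hex = #32E610


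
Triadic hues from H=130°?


Triadic: equally spaced at 120° intervals
H1 = 130°
H2 = (130 + 120) mod 360 = 250°
H3 = (130 + 240) mod 360 = 10°
Triadic = 130°, 250°, 10°


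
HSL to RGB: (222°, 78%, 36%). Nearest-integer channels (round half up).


H=222°, S=0.78, L=0.36
C = (1-|2L-1|)×S = (1-|-0.28|)×0.78 = 0.5616
H' = H/60 = 222/60 ≈ 3.7000; X = C×(1-|H' mod 2 - 1|) = 0.16848
m = L - C/2 = 0.36 - 0.2808 = 0.0792
Sector ⌊H'⌋ = 3 → (R',G',B') = (0.0, 0.16848, 0.5616)
RGB = ((R'+m)×255, (G'+m)×255, (B'+m)×255) = (20.196, 63.1584, 163.404)
Round half up → RGB(20, 63, 163)


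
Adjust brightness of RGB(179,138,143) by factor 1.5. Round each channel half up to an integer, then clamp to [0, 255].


Multiply each channel by 1.5, round half up, clamp to [0, 255]
R: 179×1.5 = 268.5 → round → 269 → clamp → 255
G: 138×1.5 = 207
B: 143×1.5 = 214.5 → round → 215
= RGB(255, 207, 215)


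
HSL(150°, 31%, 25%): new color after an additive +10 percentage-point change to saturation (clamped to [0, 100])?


Original S = 31%
Adjustment = +10 percentage points
New S = 31 + (10) = 41
Clamp to [0, 100] → 41
= HSL(150°, 41%, 25%)


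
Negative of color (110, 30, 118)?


Invert: (255-R, 255-G, 255-B)
R: 255-110 = 145
G: 255-30 = 225
B: 255-118 = 137
= RGB(145, 225, 137)


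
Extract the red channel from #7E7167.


Color: #7E7167
R = 7E = 126
G = 71 = 113
B = 67 = 103
Red = 126


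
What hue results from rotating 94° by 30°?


New hue = (H + rotation) mod 360
New hue = (94 + 30) mod 360
= 124 mod 360
= 124°


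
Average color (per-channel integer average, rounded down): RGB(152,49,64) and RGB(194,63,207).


Midpoint: each channel = ⌊(C₁+C₂)/2⌋
R: ⌊(152+194)/2⌋ = 173
G: ⌊(49+63)/2⌋ = 56
B: ⌊(64+207)/2⌋ = 135
= RGB(173, 56, 135)


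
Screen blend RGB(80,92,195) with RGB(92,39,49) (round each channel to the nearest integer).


Screen: C = 255 - (255-A)×(255-B)/255, rounded to nearest integer
R: 255 - (255-80)×(255-92)/255 = 255 - 28525/255 ≈ 255 - 111.863 = 143.137 → 143
G: 255 - (255-92)×(255-39)/255 = 255 - 35208/255 ≈ 255 - 138.071 = 116.929 → 117
B: 255 - (255-195)×(255-49)/255 = 255 - 12360/255 ≈ 255 - 48.471 = 206.529 → 207
= RGB(143, 117, 207)


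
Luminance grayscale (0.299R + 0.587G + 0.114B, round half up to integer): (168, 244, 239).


Gray = 0.299×R + 0.587×G + 0.114×B
Gray = 0.299×168 + 0.587×244 + 0.114×239
Gray = 50.232 + 143.228 + 27.246
Gray = 220.706 → round half up → 221
Gray = 221


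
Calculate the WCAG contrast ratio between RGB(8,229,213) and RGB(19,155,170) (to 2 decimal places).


Linearize each sRGB channel c=v/255: c/12.92 if c ≤ 0.04045 else ((c+0.055)/1.055)^2.4
L = 0.2126×R_lin + 0.7152×G_lin + 0.0722×B_lin
Color 1 (8,229,213):
  R=8: 8/255≈0.0314 ≤ 0.04045 → 0.0314/12.92 ≈ 0.00243
  G=229: 229/255≈0.8980 > 0.04045 → ((0.8980+0.055)/1.055)^2.4 ≈ 0.78354
  B=213: 213/255≈0.8353 > 0.04045 → ((0.8353+0.055)/1.055)^2.4 ≈ 0.66539
  L1 = 0.2126×0.00243 + 0.7152×0.78354 + 0.0722×0.66539 ≈ 0.60894
Color 2 (19,155,170):
  R=19: 19/255≈0.0745 > 0.04045 → ((0.0745+0.055)/1.055)^2.4 ≈ 0.00651
  G=155: 155/255≈0.6078 > 0.04045 → ((0.6078+0.055)/1.055)^2.4 ≈ 0.32778
  B=170: 170/255≈0.6667 > 0.04045 → ((0.6667+0.055)/1.055)^2.4 ≈ 0.40198
  L2 = 0.2126×0.00651 + 0.7152×0.32778 + 0.0722×0.40198 ≈ 0.26483
Lighter = 0.60894, Darker = 0.26483
Ratio = (L_lighter + 0.05) / (L_darker + 0.05)
Ratio = (0.60894 + 0.05) / (0.26483 + 0.05) = 0.65894 / 0.31483 ≈ 2.0930
Ratio ≈ 2.09:1


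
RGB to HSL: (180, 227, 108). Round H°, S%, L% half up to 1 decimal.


Normalize: R'=180/255≈0.7059, G'=227/255≈0.8902, B'=108/255≈0.4235
Max=227/255, Min=108/255, Δ=Max-Min=119/255
L = (Max+Min)/2 = (227+108)/510 = 335/510 = 0.65686… → L = 65.7%
L > 0.5 → S = Δ/(2-Max-Min) = 119/(510-227-108) = 119/175 = 0.68 → S = 68.0%
(the 1/255 factors cancel in S and H, so raw channel differences can be used)
Max is G' → H = 60 × ((B-R)/Δ + 2) = 60 × ((108-180)/119 + 2)
  -72/119 + 2 = -0.6050… + 2 = 1.3949…
  H = 60 × 1.3949… = 83.697…° → H = 83.7°
= HSL(83.7°, 68.0%, 65.7%)


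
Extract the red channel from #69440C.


Color: #69440C
R = 69 = 105
G = 44 = 68
B = 0C = 12
Red = 105


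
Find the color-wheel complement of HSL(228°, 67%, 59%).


Complement = opposite side of color wheel = hue + 180°
H' = (228 + 180) mod 360 = 48°
S and L unchanged.
= HSL(48°, 67%, 59%)


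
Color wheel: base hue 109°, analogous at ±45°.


Base hue: 109°
Left analog: (109 - 45) mod 360 = 64°
Right analog: (109 + 45) mod 360 = 154°
Analogous hues = 64° and 154°


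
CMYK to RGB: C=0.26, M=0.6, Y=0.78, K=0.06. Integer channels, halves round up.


R = 255 × (1-C) × (1-K) = 255 × 0.74 × 0.94 = 177.378 → 177
G = 255 × (1-M) × (1-K) = 255 × 0.40 × 0.94 = 95.88 → 96
B = 255 × (1-Y) × (1-K) = 255 × 0.22 × 0.94 = 52.734 → 53
= RGB(177, 96, 53)


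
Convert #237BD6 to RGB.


23 → 35 (R)
7B → 123 (G)
D6 → 214 (B)
= RGB(35, 123, 214)


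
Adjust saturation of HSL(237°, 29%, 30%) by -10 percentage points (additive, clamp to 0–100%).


Original S = 29%
Adjustment = -10 percentage points
New S = 29 + (-10) = 19
Clamp to [0, 100] → 19
= HSL(237°, 19%, 30%)


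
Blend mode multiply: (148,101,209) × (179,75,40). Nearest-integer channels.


Multiply: C = A×B/255, rounded to nearest integer
R: 148×179/255 = 26492/255 ≈ 103.890 → 104
G: 101×75/255 = 7575/255 ≈ 29.706 → 30
B: 209×40/255 = 8360/255 ≈ 32.784 → 33
= RGB(104, 30, 33)


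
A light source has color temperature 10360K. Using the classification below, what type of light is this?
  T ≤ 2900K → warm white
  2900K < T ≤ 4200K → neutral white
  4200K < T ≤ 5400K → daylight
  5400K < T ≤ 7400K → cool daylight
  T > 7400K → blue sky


Temperature: 10360K
10360K > 7400K → blue sky
Classification: blue sky


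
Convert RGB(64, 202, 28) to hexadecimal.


R = 64 → 40 (hex)
G = 202 → CA (hex)
B = 28 → 1C (hex)
Hex = #40CA1C


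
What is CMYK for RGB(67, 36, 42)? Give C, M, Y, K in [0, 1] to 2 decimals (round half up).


R'=67/255≈0.2627, G'=36/255≈0.1412, B'=42/255≈0.1647
K = 1 - max(R',G',B') = 1 - 67/255 = 188/255 = 0.73725… → 0.74
(1-R'-K)/(1-K) simplifies to (max-R)/max with max = 67:
C = (67-67)/67 = 0/67 = 0 → 0.00
M = (67-36)/67 = 31/67 = 0.46268… → 0.46
Y = (67-42)/67 = 25/67 = 0.37313… → 0.37
= CMYK(0.00, 0.46, 0.37, 0.74)


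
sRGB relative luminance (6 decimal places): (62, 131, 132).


Linearize each channel (sRGB transfer function): c = v/255; c_lin = c/12.92 if c ≤ 0.04045, else ((c+0.055)/1.055)^2.4
  R: 62/255 ≈ 0.243137 > 0.04045 → ((0.243137+0.055)/1.055)^2.4 ≈ 0.048172
  G: 131/255 ≈ 0.513725 > 0.04045 → ((0.513725+0.055)/1.055)^2.4 ≈ 0.226966
  B: 132/255 ≈ 0.517647 > 0.04045 → ((0.517647+0.055)/1.055)^2.4 ≈ 0.230740
R_lin = 0.048172, G_lin = 0.226966, B_lin = 0.230740
L = 0.2126×R + 0.7152×G + 0.0722×B
L = 0.2126×0.048172 + 0.7152×0.226966 + 0.0722×0.230740
L ≈ 0.189227


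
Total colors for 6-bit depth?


Colors = 2^bits = 2^6
= 64 colors


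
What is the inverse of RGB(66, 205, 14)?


Invert: (255-R, 255-G, 255-B)
R: 255-66 = 189
G: 255-205 = 50
B: 255-14 = 241
= RGB(189, 50, 241)


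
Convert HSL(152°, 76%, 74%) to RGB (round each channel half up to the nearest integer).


H=152°, S=0.76, L=0.74
C = (1-|2L-1|)×S = (1-|0.48|)×0.76 = 0.3952
H' = H/60 = 152/60 ≈ 2.5333; X = C×(1-|H' mod 2 - 1|) ≈ 0.2108
m = L - C/2 = 0.74 - 0.1976 = 0.5424
Sector ⌊H'⌋ = 2 → (R',G',B') = (0.0, 0.3952, ≈0.2108)
RGB = ((R'+m)×255, (G'+m)×255, (B'+m)×255) = (138.312, 239.088, 192.0592)
Round half up → RGB(138, 239, 192)


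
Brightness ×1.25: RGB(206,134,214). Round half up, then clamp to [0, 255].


Multiply each channel by 1.25, round half up, clamp to [0, 255]
R: 206×1.25 = 257.5 → round → 258 → clamp → 255
G: 134×1.25 = 167.5 → round → 168
B: 214×1.25 = 267.5 → round → 268 → clamp → 255
= RGB(255, 168, 255)


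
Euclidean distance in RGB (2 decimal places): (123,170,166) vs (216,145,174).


d = √[(R₁-R₂)² + (G₁-G₂)² + (B₁-B₂)²]
d = √[(123-216)² + (170-145)² + (166-174)²]
d = √[8649 + 625 + 64]
d = √9338
d ≈ 96.63


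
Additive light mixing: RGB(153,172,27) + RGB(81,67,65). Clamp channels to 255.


Additive: each channel = min(255, C₁+C₂)
R: 153+81 = 234 → 234
G: 172+67 = 239 → 239
B: 27+65 = 92 → 92
= RGB(234, 239, 92)


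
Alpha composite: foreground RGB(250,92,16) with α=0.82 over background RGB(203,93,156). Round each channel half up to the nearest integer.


C = α×F + (1-α)×B, with 1-α = 0.18
R: 0.82×250 + 0.18×203 = 205.00 + 36.54 = 241.54 → 242
G: 0.82×92 + 0.18×93 = 75.44 + 16.74 = 92.18 → 92
B: 0.82×16 + 0.18×156 = 13.12 + 28.08 = 41.20 → 41
= RGB(242, 92, 41)


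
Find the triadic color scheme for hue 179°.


Triadic: equally spaced at 120° intervals
H1 = 179°
H2 = (179 + 120) mod 360 = 299°
H3 = (179 + 240) mod 360 = 59°
Triadic = 179°, 299°, 59°


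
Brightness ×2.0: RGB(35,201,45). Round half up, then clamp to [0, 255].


Multiply each channel by 2.0, round half up, clamp to [0, 255]
R: 35×2.0 = 70
G: 201×2.0 = 402 → clamp → 255
B: 45×2.0 = 90
= RGB(70, 255, 90)


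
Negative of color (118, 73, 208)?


Invert: (255-R, 255-G, 255-B)
R: 255-118 = 137
G: 255-73 = 182
B: 255-208 = 47
= RGB(137, 182, 47)


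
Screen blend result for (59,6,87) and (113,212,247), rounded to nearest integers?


Screen: C = 255 - (255-A)×(255-B)/255, rounded to nearest integer
R: 255 - (255-59)×(255-113)/255 = 255 - 27832/255 ≈ 255 - 109.145 = 145.855 → 146
G: 255 - (255-6)×(255-212)/255 = 255 - 10707/255 ≈ 255 - 41.988 = 213.012 → 213
B: 255 - (255-87)×(255-247)/255 = 255 - 1344/255 ≈ 255 - 5.271 = 249.729 → 250
= RGB(146, 213, 250)


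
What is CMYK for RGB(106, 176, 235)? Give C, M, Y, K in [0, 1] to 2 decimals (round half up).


R'=106/255≈0.4157, G'=176/255≈0.6902, B'=235/255≈0.9216
K = 1 - max(R',G',B') = 1 - 235/255 = 20/255 = 0.07843… → 0.08
(1-R'-K)/(1-K) simplifies to (max-R)/max with max = 235:
C = (235-106)/235 = 129/235 = 0.54893… → 0.55
M = (235-176)/235 = 59/235 = 0.25106… → 0.25
Y = (235-235)/235 = 0/235 = 0 → 0.00
= CMYK(0.55, 0.25, 0.00, 0.08)


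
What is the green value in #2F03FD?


Color: #2F03FD
R = 2F = 47
G = 03 = 3
B = FD = 253
Green = 3


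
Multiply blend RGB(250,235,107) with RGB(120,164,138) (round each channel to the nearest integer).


Multiply: C = A×B/255, rounded to nearest integer
R: 250×120/255 = 30000/255 ≈ 117.647 → 118
G: 235×164/255 = 38540/255 ≈ 151.137 → 151
B: 107×138/255 = 14766/255 ≈ 57.906 → 58
= RGB(118, 151, 58)


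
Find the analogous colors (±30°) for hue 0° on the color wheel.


Base hue: 0°
Left analog: (0 - 30) mod 360 = 330°
Right analog: (0 + 30) mod 360 = 30°
Analogous hues = 330° and 30°


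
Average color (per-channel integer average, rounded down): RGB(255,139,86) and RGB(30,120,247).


Midpoint: each channel = ⌊(C₁+C₂)/2⌋
R: ⌊(255+30)/2⌋ = 142
G: ⌊(139+120)/2⌋ = 129
B: ⌊(86+247)/2⌋ = 166
= RGB(142, 129, 166)
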